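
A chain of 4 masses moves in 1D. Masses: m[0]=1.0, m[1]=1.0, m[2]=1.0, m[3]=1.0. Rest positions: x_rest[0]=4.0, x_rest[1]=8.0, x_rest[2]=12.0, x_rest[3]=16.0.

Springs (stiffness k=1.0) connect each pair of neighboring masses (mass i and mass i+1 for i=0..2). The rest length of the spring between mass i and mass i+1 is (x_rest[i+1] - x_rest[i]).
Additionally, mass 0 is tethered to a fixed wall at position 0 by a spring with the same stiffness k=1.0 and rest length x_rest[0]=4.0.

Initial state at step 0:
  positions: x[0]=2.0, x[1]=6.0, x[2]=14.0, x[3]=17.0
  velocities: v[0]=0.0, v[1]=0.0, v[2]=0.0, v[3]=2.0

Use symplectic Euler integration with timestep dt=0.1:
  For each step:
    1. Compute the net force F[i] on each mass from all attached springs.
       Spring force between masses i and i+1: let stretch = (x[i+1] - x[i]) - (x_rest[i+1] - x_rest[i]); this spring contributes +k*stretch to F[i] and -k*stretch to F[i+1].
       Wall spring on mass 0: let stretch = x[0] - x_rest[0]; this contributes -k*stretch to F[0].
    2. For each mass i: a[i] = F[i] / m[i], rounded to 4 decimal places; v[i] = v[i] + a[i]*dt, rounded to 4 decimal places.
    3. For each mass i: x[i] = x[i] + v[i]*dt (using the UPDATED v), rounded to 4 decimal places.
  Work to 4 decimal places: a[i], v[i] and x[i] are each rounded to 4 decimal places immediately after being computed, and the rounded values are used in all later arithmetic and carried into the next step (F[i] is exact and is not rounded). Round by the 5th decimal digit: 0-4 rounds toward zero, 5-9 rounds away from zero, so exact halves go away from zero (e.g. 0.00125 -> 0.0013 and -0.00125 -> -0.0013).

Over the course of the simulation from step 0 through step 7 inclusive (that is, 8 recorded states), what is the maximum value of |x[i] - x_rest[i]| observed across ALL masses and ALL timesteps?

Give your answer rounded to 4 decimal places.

Answer: 2.5016

Derivation:
Step 0: x=[2.0000 6.0000 14.0000 17.0000] v=[0.0000 0.0000 0.0000 2.0000]
Step 1: x=[2.0200 6.0400 13.9500 17.2100] v=[0.2000 0.4000 -0.5000 2.1000]
Step 2: x=[2.0600 6.1189 13.8535 17.4274] v=[0.4000 0.7890 -0.9650 2.1740]
Step 3: x=[2.1200 6.2346 13.7154 17.6491] v=[0.5999 1.1566 -1.3811 2.2166]
Step 4: x=[2.1999 6.3839 13.5418 17.8714] v=[0.7994 1.4932 -1.7358 2.2232]
Step 5: x=[2.2997 6.5630 13.3399 18.0904] v=[0.9978 1.7906 -2.0186 2.1902]
Step 6: x=[2.4191 6.7672 13.1178 18.3019] v=[1.1942 2.0420 -2.2212 2.1152]
Step 7: x=[2.5578 6.9914 12.8840 18.5016] v=[1.3871 2.2423 -2.3379 1.9968]
Max displacement = 2.5016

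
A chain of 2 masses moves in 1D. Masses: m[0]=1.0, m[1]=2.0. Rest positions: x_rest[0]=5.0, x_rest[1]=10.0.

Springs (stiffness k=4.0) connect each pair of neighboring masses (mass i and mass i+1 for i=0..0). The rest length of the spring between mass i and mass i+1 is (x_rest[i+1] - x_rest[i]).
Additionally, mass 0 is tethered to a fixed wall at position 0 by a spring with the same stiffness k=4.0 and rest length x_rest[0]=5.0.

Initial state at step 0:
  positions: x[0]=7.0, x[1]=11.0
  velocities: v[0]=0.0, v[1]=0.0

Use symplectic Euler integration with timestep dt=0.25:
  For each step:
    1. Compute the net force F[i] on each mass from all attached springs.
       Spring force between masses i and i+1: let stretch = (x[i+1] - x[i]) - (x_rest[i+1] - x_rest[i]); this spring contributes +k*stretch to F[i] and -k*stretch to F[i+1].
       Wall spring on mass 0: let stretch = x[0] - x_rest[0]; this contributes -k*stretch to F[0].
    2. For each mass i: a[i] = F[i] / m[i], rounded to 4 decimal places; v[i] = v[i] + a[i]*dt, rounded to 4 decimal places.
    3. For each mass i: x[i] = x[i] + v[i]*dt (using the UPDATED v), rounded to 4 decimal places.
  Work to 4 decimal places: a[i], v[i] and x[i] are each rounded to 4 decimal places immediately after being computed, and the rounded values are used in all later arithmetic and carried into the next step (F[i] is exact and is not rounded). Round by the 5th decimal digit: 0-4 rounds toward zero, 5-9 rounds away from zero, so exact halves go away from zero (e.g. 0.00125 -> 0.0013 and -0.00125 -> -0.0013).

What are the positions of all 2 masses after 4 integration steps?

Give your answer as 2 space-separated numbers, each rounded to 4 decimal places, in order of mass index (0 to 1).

Answer: 4.1118 11.0237

Derivation:
Step 0: x=[7.0000 11.0000] v=[0.0000 0.0000]
Step 1: x=[6.2500 11.1250] v=[-3.0000 0.5000]
Step 2: x=[5.1563 11.2656] v=[-4.3750 0.5625]
Step 3: x=[4.3008 11.2676] v=[-3.4220 0.0079]
Step 4: x=[4.1118 11.0237] v=[-0.7560 -0.9755]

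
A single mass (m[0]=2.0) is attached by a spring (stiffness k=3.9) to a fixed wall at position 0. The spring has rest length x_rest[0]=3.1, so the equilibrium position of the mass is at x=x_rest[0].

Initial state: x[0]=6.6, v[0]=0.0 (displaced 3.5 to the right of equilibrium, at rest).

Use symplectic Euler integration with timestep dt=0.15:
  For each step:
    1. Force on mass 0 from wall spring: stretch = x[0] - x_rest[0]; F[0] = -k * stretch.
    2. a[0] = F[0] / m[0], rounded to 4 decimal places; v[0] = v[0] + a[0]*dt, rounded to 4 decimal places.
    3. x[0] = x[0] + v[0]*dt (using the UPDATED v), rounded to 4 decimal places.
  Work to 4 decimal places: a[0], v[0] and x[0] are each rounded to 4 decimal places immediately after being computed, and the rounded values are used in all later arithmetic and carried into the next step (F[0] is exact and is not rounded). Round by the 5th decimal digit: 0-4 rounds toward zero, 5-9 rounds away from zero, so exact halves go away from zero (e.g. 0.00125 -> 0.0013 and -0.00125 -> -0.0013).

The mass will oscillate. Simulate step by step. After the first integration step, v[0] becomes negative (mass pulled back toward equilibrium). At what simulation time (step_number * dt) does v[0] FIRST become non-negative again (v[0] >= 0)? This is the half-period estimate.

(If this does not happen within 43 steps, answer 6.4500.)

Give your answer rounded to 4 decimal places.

Step 0: x=[6.6000] v=[0.0000]
Step 1: x=[6.4464] v=[-1.0238]
Step 2: x=[6.1460] v=[-2.0026]
Step 3: x=[5.7120] v=[-2.8936]
Step 4: x=[5.1634] v=[-3.6576]
Step 5: x=[4.5242] v=[-4.2611]
Step 6: x=[3.8225] v=[-4.6777]
Step 7: x=[3.0892] v=[-4.8890]
Step 8: x=[2.3563] v=[-4.8858]
Step 9: x=[1.6561] v=[-4.6683]
Step 10: x=[1.0192] v=[-4.2460]
Step 11: x=[0.4736] v=[-3.6374]
Step 12: x=[0.0432] v=[-2.8692]
Step 13: x=[-0.2531] v=[-1.9751]
Step 14: x=[-0.4022] v=[-0.9943]
Step 15: x=[-0.3977] v=[0.0301]
First v>=0 after going negative at step 15, time=2.2500

Answer: 2.2500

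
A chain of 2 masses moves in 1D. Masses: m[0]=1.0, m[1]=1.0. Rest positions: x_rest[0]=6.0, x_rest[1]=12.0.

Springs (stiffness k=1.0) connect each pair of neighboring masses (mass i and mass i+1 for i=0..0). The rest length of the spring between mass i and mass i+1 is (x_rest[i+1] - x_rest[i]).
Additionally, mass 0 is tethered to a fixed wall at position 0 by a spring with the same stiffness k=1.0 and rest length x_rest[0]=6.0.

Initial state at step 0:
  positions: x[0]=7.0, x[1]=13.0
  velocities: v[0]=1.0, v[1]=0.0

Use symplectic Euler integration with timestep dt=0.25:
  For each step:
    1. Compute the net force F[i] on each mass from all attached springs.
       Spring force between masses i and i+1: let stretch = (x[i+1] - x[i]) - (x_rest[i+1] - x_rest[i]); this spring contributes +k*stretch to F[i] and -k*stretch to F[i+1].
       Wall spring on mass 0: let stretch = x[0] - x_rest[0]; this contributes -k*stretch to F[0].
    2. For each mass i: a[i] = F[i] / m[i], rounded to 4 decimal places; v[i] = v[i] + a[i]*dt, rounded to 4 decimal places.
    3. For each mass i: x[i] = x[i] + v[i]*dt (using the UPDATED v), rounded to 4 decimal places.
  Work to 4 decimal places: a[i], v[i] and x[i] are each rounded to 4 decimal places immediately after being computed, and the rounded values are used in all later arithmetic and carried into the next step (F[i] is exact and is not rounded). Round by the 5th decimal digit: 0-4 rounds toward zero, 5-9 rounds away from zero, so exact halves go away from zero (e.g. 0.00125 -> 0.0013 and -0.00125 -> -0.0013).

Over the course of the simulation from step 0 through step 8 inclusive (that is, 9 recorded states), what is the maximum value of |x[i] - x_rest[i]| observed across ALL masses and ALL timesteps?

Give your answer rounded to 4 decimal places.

Step 0: x=[7.0000 13.0000] v=[1.0000 0.0000]
Step 1: x=[7.1875 13.0000] v=[0.7500 0.0000]
Step 2: x=[7.2891 13.0117] v=[0.4063 0.0469]
Step 3: x=[7.2928 13.0408] v=[0.0147 0.1163]
Step 4: x=[7.1999 13.0856] v=[-0.3715 0.1793]
Step 5: x=[7.0249 13.1376] v=[-0.7001 0.2079]
Step 6: x=[6.7929 13.1825] v=[-0.9282 0.1797]
Step 7: x=[6.5357 13.2031] v=[-1.0290 0.0823]
Step 8: x=[6.2867 13.1820] v=[-0.9961 -0.0846]
Max displacement = 1.2928

Answer: 1.2928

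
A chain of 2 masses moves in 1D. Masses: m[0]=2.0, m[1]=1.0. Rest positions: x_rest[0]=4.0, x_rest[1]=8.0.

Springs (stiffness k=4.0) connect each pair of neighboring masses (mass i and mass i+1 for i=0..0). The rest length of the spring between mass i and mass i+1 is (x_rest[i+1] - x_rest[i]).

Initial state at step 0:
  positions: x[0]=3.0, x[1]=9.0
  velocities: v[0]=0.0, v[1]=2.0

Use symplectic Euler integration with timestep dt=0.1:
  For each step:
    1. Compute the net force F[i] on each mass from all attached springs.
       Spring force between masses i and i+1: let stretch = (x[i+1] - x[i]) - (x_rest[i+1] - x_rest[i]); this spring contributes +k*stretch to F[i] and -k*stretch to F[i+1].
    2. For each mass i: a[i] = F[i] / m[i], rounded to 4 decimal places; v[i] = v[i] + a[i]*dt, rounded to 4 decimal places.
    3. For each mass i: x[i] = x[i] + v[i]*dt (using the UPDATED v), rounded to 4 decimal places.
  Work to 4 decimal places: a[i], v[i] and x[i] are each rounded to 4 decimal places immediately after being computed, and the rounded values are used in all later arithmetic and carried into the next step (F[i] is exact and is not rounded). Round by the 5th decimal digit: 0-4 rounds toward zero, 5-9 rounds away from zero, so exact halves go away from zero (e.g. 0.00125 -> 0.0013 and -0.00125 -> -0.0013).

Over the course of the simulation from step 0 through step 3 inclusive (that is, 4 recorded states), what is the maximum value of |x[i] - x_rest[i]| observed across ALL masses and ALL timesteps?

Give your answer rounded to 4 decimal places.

Step 0: x=[3.0000 9.0000] v=[0.0000 2.0000]
Step 1: x=[3.0400 9.1200] v=[0.4000 1.2000]
Step 2: x=[3.1216 9.1568] v=[0.8160 0.3680]
Step 3: x=[3.2439 9.1122] v=[1.2230 -0.4461]
Max displacement = 1.1568

Answer: 1.1568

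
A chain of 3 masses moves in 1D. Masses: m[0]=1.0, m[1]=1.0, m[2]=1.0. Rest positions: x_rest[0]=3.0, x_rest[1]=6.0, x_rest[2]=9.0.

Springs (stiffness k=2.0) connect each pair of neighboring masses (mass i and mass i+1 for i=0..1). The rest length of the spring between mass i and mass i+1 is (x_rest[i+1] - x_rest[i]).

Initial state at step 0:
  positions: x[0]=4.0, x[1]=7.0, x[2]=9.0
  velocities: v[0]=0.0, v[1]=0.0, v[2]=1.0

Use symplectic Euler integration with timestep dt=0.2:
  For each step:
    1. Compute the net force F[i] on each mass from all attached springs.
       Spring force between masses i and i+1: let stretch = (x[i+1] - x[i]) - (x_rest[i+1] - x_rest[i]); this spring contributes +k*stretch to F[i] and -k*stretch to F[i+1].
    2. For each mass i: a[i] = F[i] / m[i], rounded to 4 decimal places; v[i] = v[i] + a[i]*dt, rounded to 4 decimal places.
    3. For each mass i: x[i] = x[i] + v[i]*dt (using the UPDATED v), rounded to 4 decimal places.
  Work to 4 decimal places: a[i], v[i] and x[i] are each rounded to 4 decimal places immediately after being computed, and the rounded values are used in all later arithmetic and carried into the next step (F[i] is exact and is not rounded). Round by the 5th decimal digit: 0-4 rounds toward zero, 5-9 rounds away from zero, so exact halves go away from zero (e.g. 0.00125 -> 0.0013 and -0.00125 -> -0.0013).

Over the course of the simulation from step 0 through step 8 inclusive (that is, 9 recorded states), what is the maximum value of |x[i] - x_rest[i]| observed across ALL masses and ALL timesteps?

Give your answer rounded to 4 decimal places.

Answer: 1.8818

Derivation:
Step 0: x=[4.0000 7.0000 9.0000] v=[0.0000 0.0000 1.0000]
Step 1: x=[4.0000 6.9200 9.2800] v=[0.0000 -0.4000 1.4000]
Step 2: x=[3.9936 6.7952 9.6112] v=[-0.0320 -0.6240 1.6560]
Step 3: x=[3.9713 6.6716 9.9571] v=[-0.1114 -0.6182 1.7296]
Step 4: x=[3.9250 6.5948 10.2802] v=[-0.2313 -0.3841 1.6154]
Step 5: x=[3.8523 6.5992 10.5484] v=[-0.3634 0.0221 1.3412]
Step 6: x=[3.7594 6.6998 10.7407] v=[-0.4646 0.5030 0.9615]
Step 7: x=[3.6617 6.8884 10.8497] v=[-0.4884 0.9432 0.5451]
Step 8: x=[3.5822 7.1358 10.8818] v=[-0.3977 1.2370 0.1606]
Max displacement = 1.8818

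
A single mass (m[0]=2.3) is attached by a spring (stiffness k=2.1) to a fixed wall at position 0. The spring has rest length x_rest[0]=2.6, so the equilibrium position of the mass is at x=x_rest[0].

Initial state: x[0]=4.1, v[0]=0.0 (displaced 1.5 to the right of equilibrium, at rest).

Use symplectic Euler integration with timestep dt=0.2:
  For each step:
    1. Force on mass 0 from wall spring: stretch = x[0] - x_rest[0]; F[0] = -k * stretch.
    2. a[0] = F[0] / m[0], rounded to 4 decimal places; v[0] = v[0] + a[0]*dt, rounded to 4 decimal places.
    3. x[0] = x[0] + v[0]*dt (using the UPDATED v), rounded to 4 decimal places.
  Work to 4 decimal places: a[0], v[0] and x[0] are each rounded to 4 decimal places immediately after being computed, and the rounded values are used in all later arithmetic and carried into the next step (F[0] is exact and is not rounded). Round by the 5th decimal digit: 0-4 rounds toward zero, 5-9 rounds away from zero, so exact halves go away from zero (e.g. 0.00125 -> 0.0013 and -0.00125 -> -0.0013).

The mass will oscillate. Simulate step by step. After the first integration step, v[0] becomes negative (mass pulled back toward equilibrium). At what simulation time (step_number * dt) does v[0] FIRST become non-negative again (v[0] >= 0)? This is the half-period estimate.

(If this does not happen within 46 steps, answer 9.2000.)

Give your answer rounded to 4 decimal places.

Answer: 3.4000

Derivation:
Step 0: x=[4.1000] v=[0.0000]
Step 1: x=[4.0452] v=[-0.2739]
Step 2: x=[3.9376] v=[-0.5378]
Step 3: x=[3.7812] v=[-0.7821]
Step 4: x=[3.5816] v=[-0.9978]
Step 5: x=[3.3462] v=[-1.1770]
Step 6: x=[3.0835] v=[-1.3133]
Step 7: x=[2.8032] v=[-1.4016]
Step 8: x=[2.5155] v=[-1.4387]
Step 9: x=[2.2308] v=[-1.4233]
Step 10: x=[1.9596] v=[-1.3559]
Step 11: x=[1.7118] v=[-1.2390]
Step 12: x=[1.4964] v=[-1.0768]
Step 13: x=[1.3213] v=[-0.8753]
Step 14: x=[1.1929] v=[-0.6418]
Step 15: x=[1.1159] v=[-0.3849]
Step 16: x=[1.0931] v=[-0.1139]
Step 17: x=[1.1254] v=[0.1613]
First v>=0 after going negative at step 17, time=3.4000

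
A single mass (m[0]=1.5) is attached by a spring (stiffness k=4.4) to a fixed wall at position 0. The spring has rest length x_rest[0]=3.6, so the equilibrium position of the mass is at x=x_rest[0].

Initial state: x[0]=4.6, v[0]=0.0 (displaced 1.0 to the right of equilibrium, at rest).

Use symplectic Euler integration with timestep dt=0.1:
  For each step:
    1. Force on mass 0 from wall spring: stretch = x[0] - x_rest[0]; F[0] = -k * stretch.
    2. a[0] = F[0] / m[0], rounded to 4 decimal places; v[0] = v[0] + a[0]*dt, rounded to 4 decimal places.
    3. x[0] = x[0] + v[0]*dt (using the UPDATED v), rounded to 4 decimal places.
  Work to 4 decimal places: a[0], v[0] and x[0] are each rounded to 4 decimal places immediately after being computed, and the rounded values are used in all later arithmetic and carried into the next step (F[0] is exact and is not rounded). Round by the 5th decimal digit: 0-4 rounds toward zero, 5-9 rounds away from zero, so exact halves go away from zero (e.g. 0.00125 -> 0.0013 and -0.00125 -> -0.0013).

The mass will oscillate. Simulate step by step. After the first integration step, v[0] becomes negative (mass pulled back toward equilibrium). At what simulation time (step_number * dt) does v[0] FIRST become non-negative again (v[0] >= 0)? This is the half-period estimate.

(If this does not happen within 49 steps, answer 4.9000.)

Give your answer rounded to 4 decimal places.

Step 0: x=[4.6000] v=[0.0000]
Step 1: x=[4.5707] v=[-0.2933]
Step 2: x=[4.5129] v=[-0.5780]
Step 3: x=[4.4283] v=[-0.8458]
Step 4: x=[4.3194] v=[-1.0888]
Step 5: x=[4.1894] v=[-1.2998]
Step 6: x=[4.0421] v=[-1.4727]
Step 7: x=[3.8819] v=[-1.6024]
Step 8: x=[3.7134] v=[-1.6851]
Step 9: x=[3.5416] v=[-1.7184]
Step 10: x=[3.3715] v=[-1.7013]
Step 11: x=[3.2081] v=[-1.6343]
Step 12: x=[3.0562] v=[-1.5193]
Step 13: x=[2.9202] v=[-1.3598]
Step 14: x=[2.8042] v=[-1.1604]
Step 15: x=[2.7115] v=[-0.9270]
Step 16: x=[2.6449] v=[-0.6664]
Step 17: x=[2.6063] v=[-0.3862]
Step 18: x=[2.5968] v=[-0.0947]
Step 19: x=[2.6168] v=[0.1996]
First v>=0 after going negative at step 19, time=1.9000

Answer: 1.9000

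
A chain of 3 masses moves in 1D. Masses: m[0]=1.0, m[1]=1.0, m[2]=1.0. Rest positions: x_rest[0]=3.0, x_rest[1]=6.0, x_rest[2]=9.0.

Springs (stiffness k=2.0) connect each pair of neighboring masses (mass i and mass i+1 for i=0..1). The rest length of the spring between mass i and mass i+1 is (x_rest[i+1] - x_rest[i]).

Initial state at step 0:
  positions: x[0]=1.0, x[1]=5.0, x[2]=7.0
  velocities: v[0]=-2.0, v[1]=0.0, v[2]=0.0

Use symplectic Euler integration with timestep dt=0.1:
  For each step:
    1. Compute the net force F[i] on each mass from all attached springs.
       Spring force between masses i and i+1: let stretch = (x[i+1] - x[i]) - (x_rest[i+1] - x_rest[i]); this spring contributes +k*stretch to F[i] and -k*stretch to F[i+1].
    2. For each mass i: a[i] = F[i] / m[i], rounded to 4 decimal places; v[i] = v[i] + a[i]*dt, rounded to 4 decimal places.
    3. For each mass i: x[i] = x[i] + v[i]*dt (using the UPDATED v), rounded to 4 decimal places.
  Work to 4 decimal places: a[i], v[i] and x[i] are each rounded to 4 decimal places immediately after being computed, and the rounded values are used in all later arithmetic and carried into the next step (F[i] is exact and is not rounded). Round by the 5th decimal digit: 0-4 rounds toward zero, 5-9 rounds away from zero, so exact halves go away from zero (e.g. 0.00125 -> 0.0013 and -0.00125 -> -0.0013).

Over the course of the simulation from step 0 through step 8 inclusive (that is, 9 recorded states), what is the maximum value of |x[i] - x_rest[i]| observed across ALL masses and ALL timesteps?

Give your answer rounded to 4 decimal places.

Answer: 2.8027

Derivation:
Step 0: x=[1.0000 5.0000 7.0000] v=[-2.0000 0.0000 0.0000]
Step 1: x=[0.8200 4.9600 7.0200] v=[-1.8000 -0.4000 0.2000]
Step 2: x=[0.6628 4.8784 7.0588] v=[-1.5720 -0.8160 0.3880]
Step 3: x=[0.5299 4.7561 7.1140] v=[-1.3289 -1.2230 0.5519]
Step 4: x=[0.4215 4.5964 7.1820] v=[-1.0837 -1.5967 0.6803]
Step 5: x=[0.3366 4.4049 7.2583] v=[-0.8487 -1.9146 0.7632]
Step 6: x=[0.2731 4.1891 7.3376] v=[-0.6350 -2.1576 0.7925]
Step 7: x=[0.2279 3.9580 7.4139] v=[-0.4518 -2.3111 0.7628]
Step 8: x=[0.1973 3.7214 7.4811] v=[-0.3058 -2.3659 0.6716]
Max displacement = 2.8027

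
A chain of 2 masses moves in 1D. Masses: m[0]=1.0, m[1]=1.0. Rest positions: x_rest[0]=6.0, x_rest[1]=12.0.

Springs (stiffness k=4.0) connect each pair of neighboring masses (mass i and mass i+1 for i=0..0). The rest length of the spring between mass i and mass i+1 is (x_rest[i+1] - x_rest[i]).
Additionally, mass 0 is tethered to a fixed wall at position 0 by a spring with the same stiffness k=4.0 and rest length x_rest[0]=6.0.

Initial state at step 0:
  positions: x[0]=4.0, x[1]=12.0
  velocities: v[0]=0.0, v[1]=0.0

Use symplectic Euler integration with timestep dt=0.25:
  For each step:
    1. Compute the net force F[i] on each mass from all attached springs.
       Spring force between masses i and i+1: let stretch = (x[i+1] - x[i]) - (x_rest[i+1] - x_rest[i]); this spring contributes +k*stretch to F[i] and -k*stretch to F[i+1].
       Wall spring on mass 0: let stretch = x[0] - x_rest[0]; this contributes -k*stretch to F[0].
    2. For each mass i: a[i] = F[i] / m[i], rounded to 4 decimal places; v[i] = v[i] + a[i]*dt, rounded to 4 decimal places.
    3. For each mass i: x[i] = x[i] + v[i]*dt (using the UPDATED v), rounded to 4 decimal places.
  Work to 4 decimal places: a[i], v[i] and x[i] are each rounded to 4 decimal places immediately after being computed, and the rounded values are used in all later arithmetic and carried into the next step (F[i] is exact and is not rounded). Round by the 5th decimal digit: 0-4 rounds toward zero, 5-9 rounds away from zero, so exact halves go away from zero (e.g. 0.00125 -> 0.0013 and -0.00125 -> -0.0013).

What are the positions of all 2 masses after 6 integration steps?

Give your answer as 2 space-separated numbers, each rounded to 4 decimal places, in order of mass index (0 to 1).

Step 0: x=[4.0000 12.0000] v=[0.0000 0.0000]
Step 1: x=[5.0000 11.5000] v=[4.0000 -2.0000]
Step 2: x=[6.3750 10.8750] v=[5.5000 -2.5000]
Step 3: x=[7.2813 10.6250] v=[3.6250 -1.0000]
Step 4: x=[7.2032 11.0391] v=[-0.3126 1.6563]
Step 5: x=[6.2832 11.9942] v=[-3.6799 3.8204]
Step 6: x=[5.2202 13.0216] v=[-4.2521 4.1094]

Answer: 5.2202 13.0216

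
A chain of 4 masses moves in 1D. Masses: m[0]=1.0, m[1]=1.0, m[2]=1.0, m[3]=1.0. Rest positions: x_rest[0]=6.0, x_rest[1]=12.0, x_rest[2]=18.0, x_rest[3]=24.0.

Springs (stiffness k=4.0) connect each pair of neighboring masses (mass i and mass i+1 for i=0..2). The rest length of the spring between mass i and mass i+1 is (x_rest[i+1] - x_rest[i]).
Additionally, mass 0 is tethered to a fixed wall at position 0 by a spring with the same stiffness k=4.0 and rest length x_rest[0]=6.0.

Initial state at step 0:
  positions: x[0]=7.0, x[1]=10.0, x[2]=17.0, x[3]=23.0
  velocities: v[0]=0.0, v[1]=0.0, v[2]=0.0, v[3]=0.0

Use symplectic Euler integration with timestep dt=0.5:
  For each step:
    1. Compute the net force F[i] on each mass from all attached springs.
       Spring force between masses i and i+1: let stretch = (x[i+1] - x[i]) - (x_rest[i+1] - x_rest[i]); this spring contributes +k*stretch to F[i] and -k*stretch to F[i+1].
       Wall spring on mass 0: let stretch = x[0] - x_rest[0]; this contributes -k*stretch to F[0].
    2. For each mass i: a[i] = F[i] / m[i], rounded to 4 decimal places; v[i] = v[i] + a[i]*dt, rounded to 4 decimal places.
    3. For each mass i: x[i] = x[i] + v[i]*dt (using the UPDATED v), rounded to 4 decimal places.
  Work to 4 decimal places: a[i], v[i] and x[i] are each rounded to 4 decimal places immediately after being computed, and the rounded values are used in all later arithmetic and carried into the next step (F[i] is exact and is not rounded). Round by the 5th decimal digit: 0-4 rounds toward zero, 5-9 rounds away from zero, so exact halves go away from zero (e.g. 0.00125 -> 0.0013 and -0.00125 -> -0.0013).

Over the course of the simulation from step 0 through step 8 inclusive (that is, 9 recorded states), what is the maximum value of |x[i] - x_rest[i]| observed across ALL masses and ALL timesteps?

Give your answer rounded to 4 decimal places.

Answer: 3.0000

Derivation:
Step 0: x=[7.0000 10.0000 17.0000 23.0000] v=[0.0000 0.0000 0.0000 0.0000]
Step 1: x=[3.0000 14.0000 16.0000 23.0000] v=[-8.0000 8.0000 -2.0000 0.0000]
Step 2: x=[7.0000 9.0000 20.0000 22.0000] v=[8.0000 -10.0000 8.0000 -2.0000]
Step 3: x=[6.0000 13.0000 15.0000 25.0000] v=[-2.0000 8.0000 -10.0000 6.0000]
Step 4: x=[6.0000 12.0000 18.0000 24.0000] v=[0.0000 -2.0000 6.0000 -2.0000]
Step 5: x=[6.0000 11.0000 21.0000 23.0000] v=[0.0000 -2.0000 6.0000 -2.0000]
Step 6: x=[5.0000 15.0000 16.0000 26.0000] v=[-2.0000 8.0000 -10.0000 6.0000]
Step 7: x=[9.0000 10.0000 20.0000 25.0000] v=[8.0000 -10.0000 8.0000 -2.0000]
Step 8: x=[5.0000 14.0000 19.0000 25.0000] v=[-8.0000 8.0000 -2.0000 0.0000]
Max displacement = 3.0000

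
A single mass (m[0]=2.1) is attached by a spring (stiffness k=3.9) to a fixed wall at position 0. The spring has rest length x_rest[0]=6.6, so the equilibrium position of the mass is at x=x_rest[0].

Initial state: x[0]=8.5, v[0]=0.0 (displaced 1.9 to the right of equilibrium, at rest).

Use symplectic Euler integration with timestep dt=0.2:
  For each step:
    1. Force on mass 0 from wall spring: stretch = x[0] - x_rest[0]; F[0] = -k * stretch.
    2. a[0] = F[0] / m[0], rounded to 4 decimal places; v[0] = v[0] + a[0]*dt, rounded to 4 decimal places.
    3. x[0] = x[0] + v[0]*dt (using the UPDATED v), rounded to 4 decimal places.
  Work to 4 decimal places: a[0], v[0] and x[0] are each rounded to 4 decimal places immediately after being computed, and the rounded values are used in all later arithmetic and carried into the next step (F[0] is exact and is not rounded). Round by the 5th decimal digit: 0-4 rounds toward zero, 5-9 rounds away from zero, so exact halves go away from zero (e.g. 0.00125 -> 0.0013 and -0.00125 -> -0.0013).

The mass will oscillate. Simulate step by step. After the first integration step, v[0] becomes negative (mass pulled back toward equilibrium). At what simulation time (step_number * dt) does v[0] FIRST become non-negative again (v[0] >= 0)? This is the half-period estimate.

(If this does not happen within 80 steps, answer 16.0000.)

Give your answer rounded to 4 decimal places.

Answer: 2.4000

Derivation:
Step 0: x=[8.5000] v=[0.0000]
Step 1: x=[8.3589] v=[-0.7057]
Step 2: x=[8.0871] v=[-1.3590]
Step 3: x=[7.7048] v=[-1.9114]
Step 4: x=[7.2404] v=[-2.3218]
Step 5: x=[6.7285] v=[-2.5597]
Step 6: x=[6.2070] v=[-2.6074]
Step 7: x=[5.7147] v=[-2.4614]
Step 8: x=[5.2882] v=[-2.1326]
Step 9: x=[4.9591] v=[-1.6454]
Step 10: x=[4.7519] v=[-1.0359]
Step 11: x=[4.6820] v=[-0.3495]
Step 12: x=[4.7546] v=[0.3629]
First v>=0 after going negative at step 12, time=2.4000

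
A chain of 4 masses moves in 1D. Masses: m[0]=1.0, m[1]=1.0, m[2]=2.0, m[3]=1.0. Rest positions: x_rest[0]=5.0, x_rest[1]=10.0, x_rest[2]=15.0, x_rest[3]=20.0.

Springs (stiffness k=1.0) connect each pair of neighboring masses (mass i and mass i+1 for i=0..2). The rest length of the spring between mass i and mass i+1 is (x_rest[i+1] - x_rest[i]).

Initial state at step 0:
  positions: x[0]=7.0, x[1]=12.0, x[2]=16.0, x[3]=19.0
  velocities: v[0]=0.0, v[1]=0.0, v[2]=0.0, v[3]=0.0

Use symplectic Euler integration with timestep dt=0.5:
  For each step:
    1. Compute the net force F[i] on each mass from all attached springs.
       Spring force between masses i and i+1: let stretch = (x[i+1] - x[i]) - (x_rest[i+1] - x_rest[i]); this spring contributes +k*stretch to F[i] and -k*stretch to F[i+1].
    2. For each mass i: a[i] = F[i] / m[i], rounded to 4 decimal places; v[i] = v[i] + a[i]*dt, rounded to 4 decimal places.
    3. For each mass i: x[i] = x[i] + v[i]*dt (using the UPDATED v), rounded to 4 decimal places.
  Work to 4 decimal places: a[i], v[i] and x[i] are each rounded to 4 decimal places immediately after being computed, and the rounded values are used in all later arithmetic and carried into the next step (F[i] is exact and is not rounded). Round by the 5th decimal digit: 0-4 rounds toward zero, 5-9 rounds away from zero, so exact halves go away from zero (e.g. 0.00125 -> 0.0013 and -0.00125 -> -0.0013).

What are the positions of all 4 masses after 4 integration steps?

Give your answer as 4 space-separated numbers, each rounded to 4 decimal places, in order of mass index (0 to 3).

Step 0: x=[7.0000 12.0000 16.0000 19.0000] v=[0.0000 0.0000 0.0000 0.0000]
Step 1: x=[7.0000 11.7500 15.8750 19.5000] v=[0.0000 -0.5000 -0.2500 1.0000]
Step 2: x=[6.9375 11.3438 15.6875 20.3438] v=[-0.1250 -0.8125 -0.3750 1.6875]
Step 3: x=[6.7266 10.9219 15.5391 21.2735] v=[-0.4219 -0.8438 -0.2969 1.8594]
Step 4: x=[6.3145 10.6055 15.5303 22.0196] v=[-0.8243 -0.6329 -0.0176 1.4922]

Answer: 6.3145 10.6055 15.5303 22.0196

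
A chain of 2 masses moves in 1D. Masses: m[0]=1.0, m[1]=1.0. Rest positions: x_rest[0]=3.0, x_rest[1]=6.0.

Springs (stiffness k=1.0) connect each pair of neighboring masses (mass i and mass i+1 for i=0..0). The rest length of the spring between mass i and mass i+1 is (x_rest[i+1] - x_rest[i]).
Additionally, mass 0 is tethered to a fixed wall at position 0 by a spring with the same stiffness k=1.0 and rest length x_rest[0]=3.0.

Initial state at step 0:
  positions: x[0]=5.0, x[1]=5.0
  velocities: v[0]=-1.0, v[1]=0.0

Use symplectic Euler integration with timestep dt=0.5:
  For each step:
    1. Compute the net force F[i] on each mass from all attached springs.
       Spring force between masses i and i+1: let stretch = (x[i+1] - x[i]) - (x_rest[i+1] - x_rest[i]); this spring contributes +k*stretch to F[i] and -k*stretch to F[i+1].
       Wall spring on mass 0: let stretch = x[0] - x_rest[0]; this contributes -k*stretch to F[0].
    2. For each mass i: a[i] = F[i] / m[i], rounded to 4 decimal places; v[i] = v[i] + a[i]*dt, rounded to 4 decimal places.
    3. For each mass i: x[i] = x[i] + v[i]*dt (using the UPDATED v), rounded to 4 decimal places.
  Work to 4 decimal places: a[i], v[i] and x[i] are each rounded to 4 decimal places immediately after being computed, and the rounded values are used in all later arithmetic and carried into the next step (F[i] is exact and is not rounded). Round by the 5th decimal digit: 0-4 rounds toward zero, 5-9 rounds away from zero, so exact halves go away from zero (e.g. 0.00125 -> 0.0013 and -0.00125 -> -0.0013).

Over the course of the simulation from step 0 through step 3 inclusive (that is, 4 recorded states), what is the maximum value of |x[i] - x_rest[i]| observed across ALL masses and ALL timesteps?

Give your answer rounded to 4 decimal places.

Answer: 2.6250

Derivation:
Step 0: x=[5.0000 5.0000] v=[-1.0000 0.0000]
Step 1: x=[3.2500 5.7500] v=[-3.5000 1.5000]
Step 2: x=[1.3125 6.6250] v=[-3.8750 1.7500]
Step 3: x=[0.3750 6.9219] v=[-1.8750 0.5938]
Max displacement = 2.6250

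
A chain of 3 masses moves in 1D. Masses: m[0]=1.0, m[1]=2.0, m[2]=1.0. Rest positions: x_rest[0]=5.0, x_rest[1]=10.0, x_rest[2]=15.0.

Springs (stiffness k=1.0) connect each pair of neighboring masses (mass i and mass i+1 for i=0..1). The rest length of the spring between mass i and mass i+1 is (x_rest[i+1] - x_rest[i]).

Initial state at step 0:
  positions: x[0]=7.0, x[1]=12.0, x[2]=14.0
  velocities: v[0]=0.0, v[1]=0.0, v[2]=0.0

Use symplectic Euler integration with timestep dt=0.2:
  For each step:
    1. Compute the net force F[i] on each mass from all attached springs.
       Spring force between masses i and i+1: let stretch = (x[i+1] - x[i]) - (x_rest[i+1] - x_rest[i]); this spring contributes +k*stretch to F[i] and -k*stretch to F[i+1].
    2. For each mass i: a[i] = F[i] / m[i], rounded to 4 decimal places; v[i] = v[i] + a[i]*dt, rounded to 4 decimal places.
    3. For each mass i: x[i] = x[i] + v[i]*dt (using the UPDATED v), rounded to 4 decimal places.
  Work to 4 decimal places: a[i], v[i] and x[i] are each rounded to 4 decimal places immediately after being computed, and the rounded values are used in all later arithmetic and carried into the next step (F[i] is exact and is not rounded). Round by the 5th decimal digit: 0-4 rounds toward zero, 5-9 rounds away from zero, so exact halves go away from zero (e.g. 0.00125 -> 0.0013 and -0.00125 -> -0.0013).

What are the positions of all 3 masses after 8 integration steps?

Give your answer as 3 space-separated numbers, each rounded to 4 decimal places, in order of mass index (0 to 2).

Answer: 6.6164 10.6852 17.0134

Derivation:
Step 0: x=[7.0000 12.0000 14.0000] v=[0.0000 0.0000 0.0000]
Step 1: x=[7.0000 11.9400 14.1200] v=[0.0000 -0.3000 0.6000]
Step 2: x=[6.9976 11.8248 14.3528] v=[-0.0120 -0.5760 1.1640]
Step 3: x=[6.9883 11.6636 14.6845] v=[-0.0466 -0.8059 1.6584]
Step 4: x=[6.9660 11.4693 15.0953] v=[-0.1115 -0.9713 2.0542]
Step 5: x=[6.9238 11.2575 15.5611] v=[-0.2108 -1.0590 2.3290]
Step 6: x=[6.8550 11.0451 16.0548] v=[-0.3441 -1.0620 2.4683]
Step 7: x=[6.7538 10.8491 16.5481] v=[-0.5061 -0.9800 2.4664]
Step 8: x=[6.6164 10.6852 17.0134] v=[-0.6870 -0.8196 2.3266]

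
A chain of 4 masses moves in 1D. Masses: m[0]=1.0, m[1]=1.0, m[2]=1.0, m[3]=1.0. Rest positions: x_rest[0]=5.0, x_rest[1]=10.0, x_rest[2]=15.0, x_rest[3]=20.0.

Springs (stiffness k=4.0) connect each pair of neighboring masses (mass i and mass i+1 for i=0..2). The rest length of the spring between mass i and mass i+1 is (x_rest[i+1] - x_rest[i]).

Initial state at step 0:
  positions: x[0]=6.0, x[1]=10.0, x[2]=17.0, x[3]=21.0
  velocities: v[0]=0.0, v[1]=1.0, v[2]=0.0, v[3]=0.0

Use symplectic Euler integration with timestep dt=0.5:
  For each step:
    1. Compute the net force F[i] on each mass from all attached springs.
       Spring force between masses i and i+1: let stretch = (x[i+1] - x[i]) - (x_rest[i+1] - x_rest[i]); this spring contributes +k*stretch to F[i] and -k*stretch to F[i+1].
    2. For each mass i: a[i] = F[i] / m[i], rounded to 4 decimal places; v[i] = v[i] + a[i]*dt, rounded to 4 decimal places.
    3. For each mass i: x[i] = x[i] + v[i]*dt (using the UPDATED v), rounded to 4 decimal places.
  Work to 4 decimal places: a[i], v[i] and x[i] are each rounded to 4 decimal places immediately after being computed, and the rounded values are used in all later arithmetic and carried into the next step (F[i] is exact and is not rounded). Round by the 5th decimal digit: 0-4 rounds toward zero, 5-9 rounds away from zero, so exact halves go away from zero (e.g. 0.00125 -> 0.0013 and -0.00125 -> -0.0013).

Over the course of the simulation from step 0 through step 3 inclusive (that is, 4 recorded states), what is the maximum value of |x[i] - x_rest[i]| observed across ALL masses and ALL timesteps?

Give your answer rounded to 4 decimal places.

Step 0: x=[6.0000 10.0000 17.0000 21.0000] v=[0.0000 1.0000 0.0000 0.0000]
Step 1: x=[5.0000 13.5000 14.0000 22.0000] v=[-2.0000 7.0000 -6.0000 2.0000]
Step 2: x=[7.5000 9.0000 18.5000 20.0000] v=[5.0000 -9.0000 9.0000 -4.0000]
Step 3: x=[6.5000 12.5000 15.0000 21.5000] v=[-2.0000 7.0000 -7.0000 3.0000]
Max displacement = 3.5000

Answer: 3.5000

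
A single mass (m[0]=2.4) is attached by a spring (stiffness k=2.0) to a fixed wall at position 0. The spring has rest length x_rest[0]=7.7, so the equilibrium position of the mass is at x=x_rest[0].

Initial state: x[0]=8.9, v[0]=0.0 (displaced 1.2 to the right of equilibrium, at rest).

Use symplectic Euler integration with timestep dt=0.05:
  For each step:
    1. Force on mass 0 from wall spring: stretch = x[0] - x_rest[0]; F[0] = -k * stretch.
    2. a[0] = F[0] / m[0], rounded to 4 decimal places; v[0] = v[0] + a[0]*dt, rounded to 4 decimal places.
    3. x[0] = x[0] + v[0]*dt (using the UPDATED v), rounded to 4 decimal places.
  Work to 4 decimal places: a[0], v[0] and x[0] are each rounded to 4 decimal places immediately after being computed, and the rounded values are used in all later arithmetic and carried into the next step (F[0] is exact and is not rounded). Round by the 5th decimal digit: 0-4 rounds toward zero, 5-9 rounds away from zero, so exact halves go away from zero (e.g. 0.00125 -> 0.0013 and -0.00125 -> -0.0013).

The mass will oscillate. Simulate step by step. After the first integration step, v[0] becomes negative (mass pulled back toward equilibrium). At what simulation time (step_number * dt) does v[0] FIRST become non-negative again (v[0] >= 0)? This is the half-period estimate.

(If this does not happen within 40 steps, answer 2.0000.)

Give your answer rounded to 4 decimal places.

Answer: 2.0000

Derivation:
Step 0: x=[8.9000] v=[0.0000]
Step 1: x=[8.8975] v=[-0.0500]
Step 2: x=[8.8925] v=[-0.0999]
Step 3: x=[8.8850] v=[-0.1496]
Step 4: x=[8.8751] v=[-0.1990]
Step 5: x=[8.8627] v=[-0.2480]
Step 6: x=[8.8479] v=[-0.2964]
Step 7: x=[8.8307] v=[-0.3442]
Step 8: x=[8.8111] v=[-0.3913]
Step 9: x=[8.7892] v=[-0.4376]
Step 10: x=[8.7651] v=[-0.4830]
Step 11: x=[8.7387] v=[-0.5274]
Step 12: x=[8.7102] v=[-0.5707]
Step 13: x=[8.6796] v=[-0.6128]
Step 14: x=[8.6469] v=[-0.6536]
Step 15: x=[8.6122] v=[-0.6931]
Step 16: x=[8.5756] v=[-0.7311]
Step 17: x=[8.5372] v=[-0.7676]
Step 18: x=[8.4971] v=[-0.8025]
Step 19: x=[8.4553] v=[-0.8357]
Step 20: x=[8.4119] v=[-0.8672]
Step 21: x=[8.3671] v=[-0.8969]
Step 22: x=[8.3209] v=[-0.9247]
Step 23: x=[8.2734] v=[-0.9506]
Step 24: x=[8.2247] v=[-0.9745]
Step 25: x=[8.1749] v=[-0.9964]
Step 26: x=[8.1241] v=[-1.0162]
Step 27: x=[8.0724] v=[-1.0339]
Step 28: x=[8.0199] v=[-1.0494]
Step 29: x=[7.9668] v=[-1.0627]
Step 30: x=[7.9131] v=[-1.0738]
Step 31: x=[7.8590] v=[-1.0827]
Step 32: x=[7.8045] v=[-1.0893]
Step 33: x=[7.7498] v=[-1.0937]
Step 34: x=[7.6950] v=[-1.0958]
Step 35: x=[7.6402] v=[-1.0956]
Step 36: x=[7.5855] v=[-1.0931]
Step 37: x=[7.5311] v=[-1.0883]
Step 38: x=[7.4770] v=[-1.0813]
Step 39: x=[7.4234] v=[-1.0720]
Step 40: x=[7.3704] v=[-1.0605]
v[0] did not become non-negative within 40 steps; using fallback time=2.0000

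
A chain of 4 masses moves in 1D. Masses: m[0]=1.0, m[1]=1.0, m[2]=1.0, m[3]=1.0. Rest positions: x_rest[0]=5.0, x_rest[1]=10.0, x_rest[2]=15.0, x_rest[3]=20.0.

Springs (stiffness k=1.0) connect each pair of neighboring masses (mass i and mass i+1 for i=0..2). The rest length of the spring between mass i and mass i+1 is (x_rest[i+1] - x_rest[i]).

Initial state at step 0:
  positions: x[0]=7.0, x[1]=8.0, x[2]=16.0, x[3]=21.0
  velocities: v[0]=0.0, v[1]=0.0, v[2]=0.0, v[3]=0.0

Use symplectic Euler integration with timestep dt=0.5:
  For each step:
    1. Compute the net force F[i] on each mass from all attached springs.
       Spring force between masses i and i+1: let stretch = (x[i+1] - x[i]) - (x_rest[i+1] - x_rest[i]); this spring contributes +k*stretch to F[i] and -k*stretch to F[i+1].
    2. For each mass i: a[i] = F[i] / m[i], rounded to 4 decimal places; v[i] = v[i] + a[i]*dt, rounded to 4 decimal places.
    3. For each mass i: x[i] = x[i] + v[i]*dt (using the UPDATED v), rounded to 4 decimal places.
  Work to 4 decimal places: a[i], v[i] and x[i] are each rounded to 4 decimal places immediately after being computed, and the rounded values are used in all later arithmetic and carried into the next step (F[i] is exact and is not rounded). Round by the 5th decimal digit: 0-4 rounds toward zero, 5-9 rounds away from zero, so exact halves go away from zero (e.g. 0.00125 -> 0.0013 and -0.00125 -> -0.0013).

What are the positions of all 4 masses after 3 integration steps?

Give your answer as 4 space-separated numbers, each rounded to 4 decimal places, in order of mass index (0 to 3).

Answer: 3.9375 12.9688 14.7813 20.3125

Derivation:
Step 0: x=[7.0000 8.0000 16.0000 21.0000] v=[0.0000 0.0000 0.0000 0.0000]
Step 1: x=[6.0000 9.7500 15.2500 21.0000] v=[-2.0000 3.5000 -1.5000 0.0000]
Step 2: x=[4.6875 11.9375 14.5625 20.8125] v=[-2.6250 4.3750 -1.3750 -0.3750]
Step 3: x=[3.9375 12.9688 14.7813 20.3125] v=[-1.5000 2.0625 0.4375 -1.0000]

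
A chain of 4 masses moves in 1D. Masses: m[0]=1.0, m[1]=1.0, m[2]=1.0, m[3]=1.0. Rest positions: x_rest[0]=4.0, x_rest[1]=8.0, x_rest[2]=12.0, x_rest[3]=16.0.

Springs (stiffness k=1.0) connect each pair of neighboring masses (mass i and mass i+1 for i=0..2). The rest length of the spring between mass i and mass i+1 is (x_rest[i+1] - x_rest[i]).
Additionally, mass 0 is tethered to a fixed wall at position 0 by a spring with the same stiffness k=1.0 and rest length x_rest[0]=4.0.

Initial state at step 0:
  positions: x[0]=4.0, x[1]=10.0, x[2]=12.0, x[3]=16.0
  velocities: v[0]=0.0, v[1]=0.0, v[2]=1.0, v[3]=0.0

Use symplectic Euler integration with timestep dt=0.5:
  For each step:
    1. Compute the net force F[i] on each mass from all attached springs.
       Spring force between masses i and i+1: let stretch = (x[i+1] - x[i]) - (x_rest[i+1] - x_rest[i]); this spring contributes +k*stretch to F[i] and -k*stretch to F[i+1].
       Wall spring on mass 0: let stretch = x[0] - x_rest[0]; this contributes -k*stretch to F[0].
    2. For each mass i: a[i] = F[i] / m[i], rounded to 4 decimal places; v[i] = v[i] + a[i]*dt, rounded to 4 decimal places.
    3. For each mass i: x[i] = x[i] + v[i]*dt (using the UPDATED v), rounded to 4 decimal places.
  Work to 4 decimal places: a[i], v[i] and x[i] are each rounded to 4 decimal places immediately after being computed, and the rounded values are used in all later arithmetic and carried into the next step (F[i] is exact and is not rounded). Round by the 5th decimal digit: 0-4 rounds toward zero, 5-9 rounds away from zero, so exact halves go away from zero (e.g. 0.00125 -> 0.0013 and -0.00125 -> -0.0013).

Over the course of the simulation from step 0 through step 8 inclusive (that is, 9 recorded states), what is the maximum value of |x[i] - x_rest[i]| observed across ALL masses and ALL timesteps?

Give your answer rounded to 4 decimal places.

Step 0: x=[4.0000 10.0000 12.0000 16.0000] v=[0.0000 0.0000 1.0000 0.0000]
Step 1: x=[4.5000 9.0000 13.0000 16.0000] v=[1.0000 -2.0000 2.0000 0.0000]
Step 2: x=[5.0000 7.8750 13.7500 16.2500] v=[1.0000 -2.2500 1.5000 0.5000]
Step 3: x=[4.9688 7.5000 13.6563 16.8750] v=[-0.0625 -0.7500 -0.1875 1.2500]
Step 4: x=[4.3282 8.0313 12.8282 17.6954] v=[-1.2813 1.0626 -1.6563 1.6407]
Step 5: x=[3.5313 8.8361 12.0176 18.2990] v=[-1.5939 1.6095 -1.6212 1.2071]
Step 6: x=[3.1777 9.1101 11.9820 18.3322] v=[-0.7072 0.5479 -0.0713 0.0664]
Step 7: x=[3.5128 8.6189 12.8160 17.7779] v=[0.6702 -0.9824 1.6679 -1.1087]
Step 8: x=[4.2463 7.9005 13.8412 16.9831] v=[1.4669 -1.4369 2.0503 -1.5897]
Max displacement = 2.3322

Answer: 2.3322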